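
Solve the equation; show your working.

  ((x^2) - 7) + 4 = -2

Step 1. [((x^2) - 7) + 4 = -2] 4 comes off first (subtract 4) ⇒ sub: (x^2) - 7 = -6.
Step 2. [(x^2) - 7 = -6] peel the -7: add 7 from each side ⇒ sub: x^2 = 1.
Step 3. [x^2 = 1] √ both sides: 1 ≥ 0 gives two branches ⇒ sqrt: x = 1 or -1.

Answer: x ∈ {-1, 1}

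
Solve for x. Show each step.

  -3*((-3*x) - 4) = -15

Step 1. [-3*((-3*x) - 4) = -15] LHS = -3·(…); ÷-3 both sides, so div: (-3*x) - 4 = 5.
Step 2. [(-3*x) - 4 = 5] peel the -4: add 4 from each side. So sub: -3*x = 9.
Step 3. [-3*x = 9] LHS = -3·(…); ÷-3 both sides ⇒ div: x = -3.

Answer: x ∈ {-3}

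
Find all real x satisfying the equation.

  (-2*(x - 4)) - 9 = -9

Step 1. [(-2*(x - 4)) - 9 = -9] add 9: x sits inside (… - 9) ⇒ sub: -2*(x - 4) = 0.
Step 2. [-2*(x - 4) = 0] -2·(inner) — divide through by -2 ⇒ div: x - 4 = 0.
Step 3. [x - 4 = 0] add 4: x sits inside (… - 4), so sub: x = 4.

Answer: x ∈ {4}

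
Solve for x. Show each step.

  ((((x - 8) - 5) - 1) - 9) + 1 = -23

Step 1. [((((x - 8) - 5) - 1) - 9) + 1 = -23] the outer +1 inverts by subtracting 1, so sub: (((x - 8) - 5) - 1) - 9 = -24.
Step 2. [(((x - 8) - 5) - 1) - 9 = -24] add 9: x sits inside (… - 9) ⇒ sub: ((x - 8) - 5) - 1 = -15.
Step 3. [((x - 8) - 5) - 1 = -15] 1 comes off first (add 1) ⇒ sub: (x - 8) - 5 = -14.
Step 4. [(x - 8) - 5 = -14] the outer -5 inverts by adding 5, so sub: x - 8 = -9.
Step 5. [x - 8 = -9] 8 comes off first (add 8). So sub: x = -1.

Answer: x ∈ {-1}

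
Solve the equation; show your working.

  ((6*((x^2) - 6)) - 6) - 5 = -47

Step 1. [((6*((x^2) - 6)) - 6) - 5 = -47] add 5: x sits inside (… - 5), so sub: (6*((x^2) - 6)) - 6 = -42.
Step 2. [(6*((x^2) - 6)) - 6 = -42] -6 is outermost — add 6 both sides, so sub: 6*((x^2) - 6) = -36.
Step 3. [6*((x^2) - 6) = -36] 6·(inner) — divide through by 6. So div: (x^2) - 6 = -6.
Step 4. [(x^2) - 6 = -6] -6 is outermost — add 6 both sides, so sub: x^2 = 0.
Step 5. [x^2 = 0] LHS squared, RHS 0 ≥ 0: apply √ (±) ⇒ sqrt: x = 0.

Answer: x ∈ {0}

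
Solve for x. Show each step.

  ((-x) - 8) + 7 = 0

Step 1. [((-x) - 8) + 7 = 0] subtract 7: x sits inside (… + 7) ⇒ sub: (-x) - 8 = -7.
Step 2. [(-x) - 8 = -7] the outer -8 inverts by adding 8 ⇒ sub: -x = 1.
Step 3. [-x = 1] flip signs both sides ⇒ neg: x = -1.

Answer: x ∈ {-1}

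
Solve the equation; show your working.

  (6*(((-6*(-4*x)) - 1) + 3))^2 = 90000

Step 1. [(6*(((-6*(-4*x)) - 1) + 3))^2 = 90000] LHS squared, RHS 90000 ≥ 0: apply √ (±), so sqrt: 6*(((-6*(-4*x)) - 1) + 3) = 300 or -300.
Step 2. [6*(((-6*(-4*x)) - 1) + 3) = 300 or -300] LHS = 6·(…); ÷6 both sides, so div: ((-6*(-4*x)) - 1) + 3 = 50 or -50.
Step 3. [((-6*(-4*x)) - 1) + 3 = 50 or -50] the outer +3 inverts by subtracting 3, so sub: (-6*(-4*x)) - 1 = 47 or -53.
Step 4. [(-6*(-4*x)) - 1 = 47 or -53] add 1: x sits inside (… - 1). So sub: -6*(-4*x) = 48 or -52.
Step 5. [-6*(-4*x) = 48 or -52] leading coefficient -6: divide by -6, so div: -4*x = -8 or 26/3.
Step 6. [-4*x = -8 or 26/3] -4·(inner) — divide through by -4. So div: x = 2 or -13/6.

Answer: x ∈ {-13/6, 2}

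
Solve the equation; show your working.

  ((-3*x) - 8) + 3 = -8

Step 1. [((-3*x) - 8) + 3 = -8] subtract 3: x sits inside (… + 3). So sub: (-3*x) - 8 = -11.
Step 2. [(-3*x) - 8 = -11] add 8: x sits inside (… - 8). So sub: -3*x = -3.
Step 3. [-3*x = -3] LHS = -3·(…); ÷-3 both sides ⇒ div: x = 1.

Answer: x ∈ {1}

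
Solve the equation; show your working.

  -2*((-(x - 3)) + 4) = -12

Step 1. [-2*((-(x - 3)) + 4) = -12] divide by the outer -2. So div: (-(x - 3)) + 4 = 6.
Step 2. [(-(x - 3)) + 4 = 6] peel the +4: subtract 4 from each side, so sub: -(x - 3) = 2.
Step 3. [-(x - 3) = 2] LHS negated; negate both sides ⇒ neg: x - 3 = -2.
Step 4. [x - 3 = -2] the outer -3 inverts by adding 3. So sub: x = 1.

Answer: x ∈ {1}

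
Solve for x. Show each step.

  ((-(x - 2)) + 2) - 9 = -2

Step 1. [((-(x - 2)) + 2) - 9 = -2] -9 is outermost — add 9 both sides ⇒ sub: (-(x - 2)) + 2 = 7.
Step 2. [(-(x - 2)) + 2 = 7] subtract 2: x sits inside (… + 2). So sub: -(x - 2) = 5.
Step 3. [-(x - 2) = 5] leading − — multiply by −1 ⇒ neg: x - 2 = -5.
Step 4. [x - 2 = -5] -2 is outermost — add 2 both sides. So sub: x = -3.

Answer: x ∈ {-3}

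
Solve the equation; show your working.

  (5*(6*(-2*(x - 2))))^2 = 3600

Step 1. [(5*(6*(-2*(x - 2))))^2 = 3600] 3600 ≥ 0, LHS is (·)² — take ±√. So sqrt: 5*(6*(-2*(x - 2))) = 60 or -60.
Step 2. [5*(6*(-2*(x - 2))) = 60 or -60] divide by the outer 5. So div: 6*(-2*(x - 2)) = 12 or -12.
Step 3. [6*(-2*(x - 2)) = 12 or -12] LHS = 6·(…); ÷6 both sides ⇒ div: -2*(x - 2) = 2 or -2.
Step 4. [-2*(x - 2) = 2 or -2] leading coefficient -2: divide by -2 ⇒ div: x - 2 = -1 or 1.
Step 5. [x - 2 = -1 or 1] 2 comes off first (add 2), so sub: x = 1 or 3.

Answer: x ∈ {1, 3}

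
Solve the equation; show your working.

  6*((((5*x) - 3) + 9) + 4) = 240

Step 1. [6*((((5*x) - 3) + 9) + 4) = 240] divide by the outer 6 ⇒ div: (((5*x) - 3) + 9) + 4 = 40.
Step 2. [(((5*x) - 3) + 9) + 4 = 40] peel the +4: subtract 4 from each side, so sub: ((5*x) - 3) + 9 = 36.
Step 3. [((5*x) - 3) + 9 = 36] 9 comes off first (subtract 9) ⇒ sub: (5*x) - 3 = 27.
Step 4. [(5*x) - 3 = 27] peel the -3: add 3 from each side ⇒ sub: 5*x = 30.
Step 5. [5*x = 30] 5 out front; divide by 5. So div: x = 6.

Answer: x ∈ {6}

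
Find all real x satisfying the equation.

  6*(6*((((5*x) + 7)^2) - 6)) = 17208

Step 1. [6*(6*((((5*x) + 7)^2) - 6)) = 17208] divide by the outer 6 ⇒ div: 6*((((5*x) + 7)^2) - 6) = 2868.
Step 2. [6*((((5*x) + 7)^2) - 6) = 2868] leading coefficient 6: divide by 6 ⇒ div: (((5*x) + 7)^2) - 6 = 478.
Step 3. [(((5*x) + 7)^2) - 6 = 478] -6 is outermost — add 6 both sides, so sub: ((5*x) + 7)^2 = 484.
Step 4. [((5*x) + 7)^2 = 484] √ both sides: 484 ≥ 0 gives two branches ⇒ sqrt: (5*x) + 7 = 22 or -22.
Step 5. [(5*x) + 7 = 22 or -22] 7 comes off first (subtract 7). So sub: 5*x = 15 or -29.
Step 6. [5*x = 15 or -29] 5·(inner) — divide through by 5 ⇒ div: x = 3 or -29/5.

Answer: x ∈ {-29/5, 3}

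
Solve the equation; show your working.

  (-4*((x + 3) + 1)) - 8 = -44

Step 1. [(-4*((x + 3) + 1)) - 8 = -44] -4 | LHS and -4 | -44: pull -4 out. So factor: ((x + 3) + 1) + 2 = 11.
Step 2. [((x + 3) + 1) + 2 = 11] 2 comes off first (subtract 2). So sub: (x + 3) + 1 = 9.
Step 3. [(x + 3) + 1 = 9] peel the +1: subtract 1 from each side ⇒ sub: x + 3 = 8.
Step 4. [x + 3 = 8] 3 comes off first (subtract 3). So sub: x = 5.

Answer: x ∈ {5}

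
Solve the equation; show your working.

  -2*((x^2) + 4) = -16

Step 1. [-2*((x^2) + 4) = -16] LHS = -2·(…); ÷-2 both sides. So div: (x^2) + 4 = 8.
Step 2. [(x^2) + 4 = 8] peel the +4: subtract 4 from each side, so sub: x^2 = 4.
Step 3. [x^2 = 4] √ both sides: 4 ≥ 0 gives two branches. So sqrt: x = 2 or -2.

Answer: x ∈ {-2, 2}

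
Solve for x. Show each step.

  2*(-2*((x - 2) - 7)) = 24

Step 1. [2*(-2*((x - 2) - 7)) = 24] 2 out front; divide by 2. So div: -2*((x - 2) - 7) = 12.
Step 2. [-2*((x - 2) - 7) = 12] divide by the outer -2 ⇒ div: (x - 2) - 7 = -6.
Step 3. [(x - 2) - 7 = -6] -7 is outermost — add 7 both sides. So sub: x - 2 = 1.
Step 4. [x - 2 = 1] the outer -2 inverts by adding 2. So sub: x = 3.

Answer: x ∈ {3}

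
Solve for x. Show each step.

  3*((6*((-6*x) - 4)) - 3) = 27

Step 1. [3*((6*((-6*x) - 4)) - 3) = 27] LHS = 3·(…); ÷3 both sides, so div: (6*((-6*x) - 4)) - 3 = 9.
Step 2. [(6*((-6*x) - 4)) - 3 = 9] the outer -3 inverts by adding 3, so sub: 6*((-6*x) - 4) = 12.
Step 3. [6*((-6*x) - 4) = 12] LHS = 6·(…); ÷6 both sides. So div: (-6*x) - 4 = 2.
Step 4. [(-6*x) - 4 = 2] add 4: x sits inside (… - 4), so sub: -6*x = 6.
Step 5. [-6*x = 6] leading coefficient -6: divide by -6, so div: x = -1.

Answer: x ∈ {-1}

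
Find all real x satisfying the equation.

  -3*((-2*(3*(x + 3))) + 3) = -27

Step 1. [-3*((-2*(3*(x + 3))) + 3) = -27] leading coefficient -3: divide by -3, so div: (-2*(3*(x + 3))) + 3 = 9.
Step 2. [(-2*(3*(x + 3))) + 3 = 9] the outer +3 inverts by subtracting 3. So sub: -2*(3*(x + 3)) = 6.
Step 3. [-2*(3*(x + 3)) = 6] leading coefficient -2: divide by -2, so div: 3*(x + 3) = -3.
Step 4. [3*(x + 3) = -3] 3 out front; divide by 3, so div: x + 3 = -1.
Step 5. [x + 3 = -1] the outer +3 inverts by subtracting 3 ⇒ sub: x = -4.

Answer: x ∈ {-4}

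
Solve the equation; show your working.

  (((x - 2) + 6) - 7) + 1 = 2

Step 1. [(((x - 2) + 6) - 7) + 1 = 2] 1 comes off first (subtract 1), so sub: ((x - 2) + 6) - 7 = 1.
Step 2. [((x - 2) + 6) - 7 = 1] the outer -7 inverts by adding 7 ⇒ sub: (x - 2) + 6 = 8.
Step 3. [(x - 2) + 6 = 8] 6 comes off first (subtract 6) ⇒ sub: x - 2 = 2.
Step 4. [x - 2 = 2] -2 is outermost — add 2 both sides. So sub: x = 4.

Answer: x ∈ {4}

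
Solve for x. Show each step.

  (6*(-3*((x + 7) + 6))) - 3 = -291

Step 1. [(6*(-3*((x + 7) + 6))) - 3 = -291] 3 comes off first (add 3) ⇒ sub: 6*(-3*((x + 7) + 6)) = -288.
Step 2. [6*(-3*((x + 7) + 6)) = -288] 6 out front; divide by 6. So div: -3*((x + 7) + 6) = -48.
Step 3. [-3*((x + 7) + 6) = -48] LHS = -3·(…); ÷-3 both sides. So div: (x + 7) + 6 = 16.
Step 4. [(x + 7) + 6 = 16] +6 is outermost — subtract 6 both sides ⇒ sub: x + 7 = 10.
Step 5. [x + 7 = 10] subtract 7: x sits inside (… + 7). So sub: x = 3.

Answer: x ∈ {3}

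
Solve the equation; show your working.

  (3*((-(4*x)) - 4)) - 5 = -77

Step 1. [(3*((-(4*x)) - 4)) - 5 = -77] -5 is outermost — add 5 both sides. So sub: 3*((-(4*x)) - 4) = -72.
Step 2. [3*((-(4*x)) - 4) = -72] LHS = 3·(…); ÷3 both sides, so div: (-(4*x)) - 4 = -24.
Step 3. [(-(4*x)) - 4 = -24] 4 comes off first (add 4), so sub: -(4*x) = -20.
Step 4. [-(4*x) = -20] flip signs both sides. So neg: 4*x = 20.
Step 5. [4*x = 20] 4 out front; divide by 4, so div: x = 5.

Answer: x ∈ {5}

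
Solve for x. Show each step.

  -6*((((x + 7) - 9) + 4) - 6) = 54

Step 1. [-6*((((x + 7) - 9) + 4) - 6) = 54] LHS = -6·(…); ÷-6 both sides, so div: (((x + 7) - 9) + 4) - 6 = -9.
Step 2. [(((x + 7) - 9) + 4) - 6 = -9] add 6: x sits inside (… - 6) ⇒ sub: ((x + 7) - 9) + 4 = -3.
Step 3. [((x + 7) - 9) + 4 = -3] 4 comes off first (subtract 4), so sub: (x + 7) - 9 = -7.
Step 4. [(x + 7) - 9 = -7] 9 comes off first (add 9). So sub: x + 7 = 2.
Step 5. [x + 7 = 2] 7 comes off first (subtract 7). So sub: x = -5.

Answer: x ∈ {-5}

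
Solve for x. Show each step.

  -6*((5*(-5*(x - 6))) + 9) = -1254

Step 1. [-6*((5*(-5*(x - 6))) + 9) = -1254] divide by the outer -6 ⇒ div: (5*(-5*(x - 6))) + 9 = 209.
Step 2. [(5*(-5*(x - 6))) + 9 = 209] +9 is outermost — subtract 9 both sides ⇒ sub: 5*(-5*(x - 6)) = 200.
Step 3. [5*(-5*(x - 6)) = 200] leading coefficient 5: divide by 5 ⇒ div: -5*(x - 6) = 40.
Step 4. [-5*(x - 6) = 40] leading coefficient -5: divide by -5, so div: x - 6 = -8.
Step 5. [x - 6 = -8] peel the -6: add 6 from each side. So sub: x = -2.

Answer: x ∈ {-2}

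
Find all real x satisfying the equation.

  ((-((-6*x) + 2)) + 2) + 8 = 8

Step 1. [((-((-6*x) + 2)) + 2) + 8 = 8] the outer +8 inverts by subtracting 8, so sub: (-((-6*x) + 2)) + 2 = 0.
Step 2. [(-((-6*x) + 2)) + 2 = 0] +2 is outermost — subtract 2 both sides ⇒ sub: -((-6*x) + 2) = -2.
Step 3. [-((-6*x) + 2) = -2] leading − — multiply by −1, so neg: (-6*x) + 2 = 2.
Step 4. [(-6*x) + 2 = 2] +2 is outermost — subtract 2 both sides, so sub: -6*x = 0.
Step 5. [-6*x = 0] divide by the outer -6 ⇒ div: x = 0.

Answer: x ∈ {0}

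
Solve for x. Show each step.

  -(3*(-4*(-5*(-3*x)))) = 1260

Step 1. [-(3*(-4*(-5*(-3*x)))) = 1260] LHS negated; negate both sides ⇒ neg: 3*(-4*(-5*(-3*x))) = -1260.
Step 2. [3*(-4*(-5*(-3*x))) = -1260] leading coefficient 3: divide by 3, so div: -4*(-5*(-3*x)) = -420.
Step 3. [-4*(-5*(-3*x)) = -420] leading coefficient -4: divide by -4, so div: -5*(-3*x) = 105.
Step 4. [-5*(-3*x) = 105] -5·(inner) — divide through by -5, so div: -3*x = -21.
Step 5. [-3*x = -21] LHS = -3·(…); ÷-3 both sides. So div: x = 7.

Answer: x ∈ {7}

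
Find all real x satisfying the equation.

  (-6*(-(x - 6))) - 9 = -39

Step 1. [(-6*(-(x - 6))) - 9 = -39] 9 comes off first (add 9) ⇒ sub: -6*(-(x - 6)) = -30.
Step 2. [-6*(-(x - 6)) = -30] leading coefficient -6: divide by -6, so div: -(x - 6) = 5.
Step 3. [-(x - 6) = 5] LHS negated; negate both sides. So neg: x - 6 = -5.
Step 4. [x - 6 = -5] peel the -6: add 6 from each side ⇒ sub: x = 1.

Answer: x ∈ {1}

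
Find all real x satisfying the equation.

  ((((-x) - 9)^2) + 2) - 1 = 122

Step 1. [((((-x) - 9)^2) + 2) - 1 = 122] add 1: x sits inside (… - 1) ⇒ sub: (((-x) - 9)^2) + 2 = 123.
Step 2. [(((-x) - 9)^2) + 2 = 123] the outer +2 inverts by subtracting 2, so sub: ((-x) - 9)^2 = 121.
Step 3. [((-x) - 9)^2 = 121] 121 ≥ 0, LHS is (·)² — take ±√ ⇒ sqrt: (-x) - 9 = 11 or -11.
Step 4. [(-x) - 9 = 11 or -11] add 9: x sits inside (… - 9). So sub: -x = 20 or -2.
Step 5. [-x = 20 or -2] flip signs both sides. So neg: x = -20 or 2.

Answer: x ∈ {-20, 2}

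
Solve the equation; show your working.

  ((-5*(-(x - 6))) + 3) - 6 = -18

Step 1. [((-5*(-(x - 6))) + 3) - 6 = -18] add 6: x sits inside (… - 6) ⇒ sub: (-5*(-(x - 6))) + 3 = -12.
Step 2. [(-5*(-(x - 6))) + 3 = -12] the outer +3 inverts by subtracting 3. So sub: -5*(-(x - 6)) = -15.
Step 3. [-5*(-(x - 6)) = -15] leading coefficient -5: divide by -5 ⇒ div: -(x - 6) = 3.
Step 4. [-(x - 6) = 3] leading − — multiply by −1. So neg: x - 6 = -3.
Step 5. [x - 6 = -3] peel the -6: add 6 from each side, so sub: x = 3.

Answer: x ∈ {3}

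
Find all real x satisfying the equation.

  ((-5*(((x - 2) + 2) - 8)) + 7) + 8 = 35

Step 1. [((-5*(((x - 2) + 2) - 8)) + 7) + 8 = 35] peel the +8: subtract 8 from each side ⇒ sub: (-5*(((x - 2) + 2) - 8)) + 7 = 27.
Step 2. [(-5*(((x - 2) + 2) - 8)) + 7 = 27] +7 is outermost — subtract 7 both sides ⇒ sub: -5*(((x - 2) + 2) - 8) = 20.
Step 3. [-5*(((x - 2) + 2) - 8) = 20] divide by the outer -5 ⇒ div: ((x - 2) + 2) - 8 = -4.
Step 4. [((x - 2) + 2) - 8 = -4] 8 comes off first (add 8), so sub: (x - 2) + 2 = 4.
Step 5. [(x - 2) + 2 = 4] +2 is outermost — subtract 2 both sides, so sub: x - 2 = 2.
Step 6. [x - 2 = 2] -2 is outermost — add 2 both sides, so sub: x = 4.

Answer: x ∈ {4}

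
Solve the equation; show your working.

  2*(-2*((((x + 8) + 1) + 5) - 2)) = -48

Step 1. [2*(-2*((((x + 8) + 1) + 5) - 2)) = -48] divide by the outer 2 ⇒ div: -2*((((x + 8) + 1) + 5) - 2) = -24.
Step 2. [-2*((((x + 8) + 1) + 5) - 2) = -24] leading coefficient -2: divide by -2, so div: (((x + 8) + 1) + 5) - 2 = 12.
Step 3. [(((x + 8) + 1) + 5) - 2 = 12] -2 is outermost — add 2 both sides. So sub: ((x + 8) + 1) + 5 = 14.
Step 4. [((x + 8) + 1) + 5 = 14] subtract 5: x sits inside (… + 5) ⇒ sub: (x + 8) + 1 = 9.
Step 5. [(x + 8) + 1 = 9] peel the +1: subtract 1 from each side ⇒ sub: x + 8 = 8.
Step 6. [x + 8 = 8] the outer +8 inverts by subtracting 8 ⇒ sub: x = 0.

Answer: x ∈ {0}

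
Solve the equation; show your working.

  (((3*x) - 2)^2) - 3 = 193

Step 1. [(((3*x) - 2)^2) - 3 = 193] -3 is outermost — add 3 both sides, so sub: ((3*x) - 2)^2 = 196.
Step 2. [((3*x) - 2)^2 = 196] 196 ≥ 0, LHS is (·)² — take ±√, so sqrt: (3*x) - 2 = 14 or -14.
Step 3. [(3*x) - 2 = 14 or -14] -2 is outermost — add 2 both sides, so sub: 3*x = 16 or -12.
Step 4. [3*x = 16 or -12] leading coefficient 3: divide by 3. So div: x = 16/3 or -4.

Answer: x ∈ {-4, 16/3}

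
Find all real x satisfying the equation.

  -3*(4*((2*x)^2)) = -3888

Step 1. [-3*(4*((2*x)^2)) = -3888] -3 out front; divide by -3, so div: 4*((2*x)^2) = 1296.
Step 2. [4*((2*x)^2) = 1296] divide by the outer 4 ⇒ div: (2*x)^2 = 324.
Step 3. [(2*x)^2 = 324] 324 ≥ 0, LHS is (·)² — take ±√ ⇒ sqrt: 2*x = 18 or -18.
Step 4. [2*x = 18 or -18] 2 out front; divide by 2, so div: x = 9 or -9.

Answer: x ∈ {-9, 9}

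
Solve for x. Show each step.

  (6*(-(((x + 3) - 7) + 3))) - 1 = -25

Step 1. [(6*(-(((x + 3) - 7) + 3))) - 1 = -25] the outer -1 inverts by adding 1. So sub: 6*(-(((x + 3) - 7) + 3)) = -24.
Step 2. [6*(-(((x + 3) - 7) + 3)) = -24] 6 out front; divide by 6, so div: -(((x + 3) - 7) + 3) = -4.
Step 3. [-(((x + 3) - 7) + 3) = -4] LHS negated; negate both sides. So neg: ((x + 3) - 7) + 3 = 4.
Step 4. [((x + 3) - 7) + 3 = 4] the outer +3 inverts by subtracting 3. So sub: (x + 3) - 7 = 1.
Step 5. [(x + 3) - 7 = 1] the outer -7 inverts by adding 7, so sub: x + 3 = 8.
Step 6. [x + 3 = 8] 3 comes off first (subtract 3) ⇒ sub: x = 5.

Answer: x ∈ {5}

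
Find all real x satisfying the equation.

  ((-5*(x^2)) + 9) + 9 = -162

Step 1. [((-5*(x^2)) + 9) + 9 = -162] subtract 9: x sits inside (… + 9). So sub: (-5*(x^2)) + 9 = -171.
Step 2. [(-5*(x^2)) + 9 = -171] +9 is outermost — subtract 9 both sides. So sub: -5*(x^2) = -180.
Step 3. [-5*(x^2) = -180] -5 out front; divide by -5 ⇒ div: x^2 = 36.
Step 4. [x^2 = 36] 36 ≥ 0, LHS is (·)² — take ±√ ⇒ sqrt: x = 6 or -6.

Answer: x ∈ {-6, 6}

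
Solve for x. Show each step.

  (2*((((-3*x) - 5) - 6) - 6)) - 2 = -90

Step 1. [(2*((((-3*x) - 5) - 6) - 6)) - 2 = -90] 2 | LHS and 2 | -90: pull 2 out, so factor: ((((-3*x) - 5) - 6) - 6) - 1 = -45.
Step 2. [((((-3*x) - 5) - 6) - 6) - 1 = -45] peel the -1: add 1 from each side ⇒ sub: (((-3*x) - 5) - 6) - 6 = -44.
Step 3. [(((-3*x) - 5) - 6) - 6 = -44] -6 is outermost — add 6 both sides ⇒ sub: ((-3*x) - 5) - 6 = -38.
Step 4. [((-3*x) - 5) - 6 = -38] 6 comes off first (add 6). So sub: (-3*x) - 5 = -32.
Step 5. [(-3*x) - 5 = -32] 5 comes off first (add 5), so sub: -3*x = -27.
Step 6. [-3*x = -27] -3 out front; divide by -3, so div: x = 9.

Answer: x ∈ {9}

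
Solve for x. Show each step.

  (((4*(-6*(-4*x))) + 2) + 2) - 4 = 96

Step 1. [(((4*(-6*(-4*x))) + 2) + 2) - 4 = 96] peel the -4: add 4 from each side ⇒ sub: ((4*(-6*(-4*x))) + 2) + 2 = 100.
Step 2. [((4*(-6*(-4*x))) + 2) + 2 = 100] peel the +2: subtract 2 from each side ⇒ sub: (4*(-6*(-4*x))) + 2 = 98.
Step 3. [(4*(-6*(-4*x))) + 2 = 98] 2 comes off first (subtract 2). So sub: 4*(-6*(-4*x)) = 96.
Step 4. [4*(-6*(-4*x)) = 96] 4·(inner) — divide through by 4. So div: -6*(-4*x) = 24.
Step 5. [-6*(-4*x) = 24] leading coefficient -6: divide by -6. So div: -4*x = -4.
Step 6. [-4*x = -4] LHS = -4·(…); ÷-4 both sides, so div: x = 1.

Answer: x ∈ {1}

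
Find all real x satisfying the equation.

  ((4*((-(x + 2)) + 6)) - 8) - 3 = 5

Step 1. [((4*((-(x + 2)) + 6)) - 8) - 3 = 5] 3 comes off first (add 3), so sub: (4*((-(x + 2)) + 6)) - 8 = 8.
Step 2. [(4*((-(x + 2)) + 6)) - 8 = 8] -8 is outermost — add 8 both sides, so sub: 4*((-(x + 2)) + 6) = 16.
Step 3. [4*((-(x + 2)) + 6) = 16] 4·(inner) — divide through by 4 ⇒ div: (-(x + 2)) + 6 = 4.
Step 4. [(-(x + 2)) + 6 = 4] 6 comes off first (subtract 6). So sub: -(x + 2) = -2.
Step 5. [-(x + 2) = -2] LHS negated; negate both sides ⇒ neg: x + 2 = 2.
Step 6. [x + 2 = 2] +2 is outermost — subtract 2 both sides, so sub: x = 0.

Answer: x ∈ {0}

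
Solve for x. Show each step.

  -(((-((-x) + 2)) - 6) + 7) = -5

Step 1. [-(((-((-x) + 2)) - 6) + 7) = -5] LHS negated; negate both sides. So neg: ((-((-x) + 2)) - 6) + 7 = 5.
Step 2. [((-((-x) + 2)) - 6) + 7 = 5] 7 comes off first (subtract 7) ⇒ sub: (-((-x) + 2)) - 6 = -2.
Step 3. [(-((-x) + 2)) - 6 = -2] the outer -6 inverts by adding 6 ⇒ sub: -((-x) + 2) = 4.
Step 4. [-((-x) + 2) = 4] LHS negated; negate both sides ⇒ neg: (-x) + 2 = -4.
Step 5. [(-x) + 2 = -4] +2 is outermost — subtract 2 both sides ⇒ sub: -x = -6.
Step 6. [-x = -6] LHS negated; negate both sides, so neg: x = 6.

Answer: x ∈ {6}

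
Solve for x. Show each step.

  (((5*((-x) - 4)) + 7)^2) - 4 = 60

Step 1. [(((5*((-x) - 4)) + 7)^2) - 4 = 60] the outer -4 inverts by adding 4 ⇒ sub: ((5*((-x) - 4)) + 7)^2 = 64.
Step 2. [((5*((-x) - 4)) + 7)^2 = 64] √ both sides: 64 ≥ 0 gives two branches. So sqrt: (5*((-x) - 4)) + 7 = 8 or -8.
Step 3. [(5*((-x) - 4)) + 7 = 8 or -8] subtract 7: x sits inside (… + 7). So sub: 5*((-x) - 4) = 1 or -15.
Step 4. [5*((-x) - 4) = 1 or -15] LHS = 5·(…); ÷5 both sides. So div: (-x) - 4 = 1/5 or -3.
Step 5. [(-x) - 4 = 1/5 or -3] -4 is outermost — add 4 both sides, so sub: -x = 21/5 or 1.
Step 6. [-x = 21/5 or 1] flip signs both sides. So neg: x = -21/5 or -1.

Answer: x ∈ {-21/5, -1}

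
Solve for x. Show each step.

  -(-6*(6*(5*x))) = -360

Step 1. [-(-6*(6*(5*x))) = -360] LHS negated; negate both sides ⇒ neg: -6*(6*(5*x)) = 360.
Step 2. [-6*(6*(5*x)) = 360] LHS = -6·(…); ÷-6 both sides ⇒ div: 6*(5*x) = -60.
Step 3. [6*(5*x) = -60] 6·(inner) — divide through by 6 ⇒ div: 5*x = -10.
Step 4. [5*x = -10] 5·(inner) — divide through by 5, so div: x = -2.

Answer: x ∈ {-2}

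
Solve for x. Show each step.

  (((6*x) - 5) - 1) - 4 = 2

Step 1. [(((6*x) - 5) - 1) - 4 = 2] add 4: x sits inside (… - 4), so sub: ((6*x) - 5) - 1 = 6.
Step 2. [((6*x) - 5) - 1 = 6] 1 comes off first (add 1) ⇒ sub: (6*x) - 5 = 7.
Step 3. [(6*x) - 5 = 7] 5 comes off first (add 5). So sub: 6*x = 12.
Step 4. [6*x = 12] leading coefficient 6: divide by 6, so div: x = 2.

Answer: x ∈ {2}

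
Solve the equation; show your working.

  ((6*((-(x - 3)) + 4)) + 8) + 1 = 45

Step 1. [((6*((-(x - 3)) + 4)) + 8) + 1 = 45] +1 is outermost — subtract 1 both sides, so sub: (6*((-(x - 3)) + 4)) + 8 = 44.
Step 2. [(6*((-(x - 3)) + 4)) + 8 = 44] subtract 8: x sits inside (… + 8), so sub: 6*((-(x - 3)) + 4) = 36.
Step 3. [6*((-(x - 3)) + 4) = 36] leading coefficient 6: divide by 6. So div: (-(x - 3)) + 4 = 6.
Step 4. [(-(x - 3)) + 4 = 6] peel the +4: subtract 4 from each side ⇒ sub: -(x - 3) = 2.
Step 5. [-(x - 3) = 2] LHS negated; negate both sides ⇒ neg: x - 3 = -2.
Step 6. [x - 3 = -2] the outer -3 inverts by adding 3. So sub: x = 1.

Answer: x ∈ {1}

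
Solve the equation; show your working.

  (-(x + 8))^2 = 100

Step 1. [(-(x + 8))^2 = 100] √ both sides: 100 ≥ 0 gives two branches ⇒ sqrt: -(x + 8) = 10 or -10.
Step 2. [-(x + 8) = 10 or -10] LHS negated; negate both sides. So neg: x + 8 = -10 or 10.
Step 3. [x + 8 = -10 or 10] 8 comes off first (subtract 8) ⇒ sub: x = -18 or 2.

Answer: x ∈ {-18, 2}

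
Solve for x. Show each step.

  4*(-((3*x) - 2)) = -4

Step 1. [4*(-((3*x) - 2)) = -4] 4 out front; divide by 4. So div: -((3*x) - 2) = -1.
Step 2. [-((3*x) - 2) = -1] leading − — multiply by −1 ⇒ neg: (3*x) - 2 = 1.
Step 3. [(3*x) - 2 = 1] -2 is outermost — add 2 both sides. So sub: 3*x = 3.
Step 4. [3*x = 3] leading coefficient 3: divide by 3 ⇒ div: x = 1.

Answer: x ∈ {1}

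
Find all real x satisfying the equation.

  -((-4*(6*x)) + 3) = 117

Step 1. [-((-4*(6*x)) + 3) = 117] LHS negated; negate both sides, so neg: (-4*(6*x)) + 3 = -117.
Step 2. [(-4*(6*x)) + 3 = -117] subtract 3: x sits inside (… + 3), so sub: -4*(6*x) = -120.
Step 3. [-4*(6*x) = -120] -4 out front; divide by -4. So div: 6*x = 30.
Step 4. [6*x = 30] 6·(inner) — divide through by 6, so div: x = 5.

Answer: x ∈ {5}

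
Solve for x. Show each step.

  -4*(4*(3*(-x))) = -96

Step 1. [-4*(4*(3*(-x))) = -96] LHS = -4·(…); ÷-4 both sides ⇒ div: 4*(3*(-x)) = 24.
Step 2. [4*(3*(-x)) = 24] leading coefficient 4: divide by 4. So div: 3*(-x) = 6.
Step 3. [3*(-x) = 6] leading coefficient 3: divide by 3, so div: -x = 2.
Step 4. [-x = 2] LHS negated; negate both sides ⇒ neg: x = -2.

Answer: x ∈ {-2}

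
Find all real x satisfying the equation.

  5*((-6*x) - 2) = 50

Step 1. [5*((-6*x) - 2) = 50] divide by the outer 5. So div: (-6*x) - 2 = 10.
Step 2. [(-6*x) - 2 = 10] add 2: x sits inside (… - 2). So sub: -6*x = 12.
Step 3. [-6*x = 12] LHS = -6·(…); ÷-6 both sides ⇒ div: x = -2.

Answer: x ∈ {-2}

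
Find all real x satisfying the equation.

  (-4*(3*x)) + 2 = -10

Step 1. [(-4*(3*x)) + 2 = -10] +2 is outermost — subtract 2 both sides. So sub: -4*(3*x) = -12.
Step 2. [-4*(3*x) = -12] -4 out front; divide by -4, so div: 3*x = 3.
Step 3. [3*x = 3] leading coefficient 3: divide by 3, so div: x = 1.

Answer: x ∈ {1}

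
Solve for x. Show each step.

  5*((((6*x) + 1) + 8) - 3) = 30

Step 1. [5*((((6*x) + 1) + 8) - 3) = 30] 5 out front; divide by 5. So div: (((6*x) + 1) + 8) - 3 = 6.
Step 2. [(((6*x) + 1) + 8) - 3 = 6] 3 comes off first (add 3). So sub: ((6*x) + 1) + 8 = 9.
Step 3. [((6*x) + 1) + 8 = 9] subtract 8: x sits inside (… + 8), so sub: (6*x) + 1 = 1.
Step 4. [(6*x) + 1 = 1] the outer +1 inverts by subtracting 1, so sub: 6*x = 0.
Step 5. [6*x = 0] divide by the outer 6, so div: x = 0.

Answer: x ∈ {0}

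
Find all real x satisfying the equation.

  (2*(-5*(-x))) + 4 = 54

Step 1. [(2*(-5*(-x))) + 4 = 54] 2 divides every term; factor it out. So factor: (-5*(-x)) + 2 = 27.
Step 2. [(-5*(-x)) + 2 = 27] +2 is outermost — subtract 2 both sides ⇒ sub: -5*(-x) = 25.
Step 3. [-5*(-x) = 25] divide by the outer -5, so div: -x = -5.
Step 4. [-x = -5] LHS negated; negate both sides. So neg: x = 5.

Answer: x ∈ {5}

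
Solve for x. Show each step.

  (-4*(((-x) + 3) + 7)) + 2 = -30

Step 1. [(-4*(((-x) + 3) + 7)) + 2 = -30] subtract 2: x sits inside (… + 2). So sub: -4*(((-x) + 3) + 7) = -32.
Step 2. [-4*(((-x) + 3) + 7) = -32] divide by the outer -4 ⇒ div: ((-x) + 3) + 7 = 8.
Step 3. [((-x) + 3) + 7 = 8] subtract 7: x sits inside (… + 7), so sub: (-x) + 3 = 1.
Step 4. [(-x) + 3 = 1] +3 is outermost — subtract 3 both sides ⇒ sub: -x = -2.
Step 5. [-x = -2] flip signs both sides ⇒ neg: x = 2.

Answer: x ∈ {2}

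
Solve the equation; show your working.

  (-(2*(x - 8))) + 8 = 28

Step 1. [(-(2*(x - 8))) + 8 = 28] 8 comes off first (subtract 8), so sub: -(2*(x - 8)) = 20.
Step 2. [-(2*(x - 8)) = 20] LHS negated; negate both sides ⇒ neg: 2*(x - 8) = -20.
Step 3. [2*(x - 8) = -20] 2 out front; divide by 2 ⇒ div: x - 8 = -10.
Step 4. [x - 8 = -10] -8 is outermost — add 8 both sides ⇒ sub: x = -2.

Answer: x ∈ {-2}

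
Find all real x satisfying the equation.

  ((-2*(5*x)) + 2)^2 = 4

Step 1. [((-2*(5*x)) + 2)^2 = 4] LHS squared, RHS 4 ≥ 0: apply √ (±), so sqrt: (-2*(5*x)) + 2 = 2 or -2.
Step 2. [(-2*(5*x)) + 2 = 2 or -2] 2 comes off first (subtract 2). So sub: -2*(5*x) = 0 or -4.
Step 3. [-2*(5*x) = 0 or -4] -2 out front; divide by -2, so div: 5*x = 0 or 2.
Step 4. [5*x = 0 or 2] 5 out front; divide by 5, so div: x = 0 or 2/5.

Answer: x ∈ {0, 2/5}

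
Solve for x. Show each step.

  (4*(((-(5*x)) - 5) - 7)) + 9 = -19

Step 1. [(4*(((-(5*x)) - 5) - 7)) + 9 = -19] +9 is outermost — subtract 9 both sides ⇒ sub: 4*(((-(5*x)) - 5) - 7) = -28.
Step 2. [4*(((-(5*x)) - 5) - 7) = -28] divide by the outer 4 ⇒ div: ((-(5*x)) - 5) - 7 = -7.
Step 3. [((-(5*x)) - 5) - 7 = -7] add 7: x sits inside (… - 7) ⇒ sub: (-(5*x)) - 5 = 0.
Step 4. [(-(5*x)) - 5 = 0] add 5: x sits inside (… - 5). So sub: -(5*x) = 5.
Step 5. [-(5*x) = 5] LHS negated; negate both sides, so neg: 5*x = -5.
Step 6. [5*x = -5] 5 out front; divide by 5. So div: x = -1.

Answer: x ∈ {-1}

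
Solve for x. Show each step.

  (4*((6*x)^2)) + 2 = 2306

Step 1. [(4*((6*x)^2)) + 2 = 2306] 2 comes off first (subtract 2) ⇒ sub: 4*((6*x)^2) = 2304.
Step 2. [4*((6*x)^2) = 2304] 4·(inner) — divide through by 4. So div: (6*x)^2 = 576.
Step 3. [(6*x)^2 = 576] √ both sides: 576 ≥ 0 gives two branches. So sqrt: 6*x = 24 or -24.
Step 4. [6*x = 24 or -24] leading coefficient 6: divide by 6. So div: x = 4 or -4.

Answer: x ∈ {-4, 4}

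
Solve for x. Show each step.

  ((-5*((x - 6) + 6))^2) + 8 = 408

Step 1. [((-5*((x - 6) + 6))^2) + 8 = 408] subtract 8: x sits inside (… + 8) ⇒ sub: (-5*((x - 6) + 6))^2 = 400.
Step 2. [(-5*((x - 6) + 6))^2 = 400] √ both sides: 400 ≥ 0 gives two branches. So sqrt: -5*((x - 6) + 6) = 20 or -20.
Step 3. [-5*((x - 6) + 6) = 20 or -20] -5·(inner) — divide through by -5, so div: (x - 6) + 6 = -4 or 4.
Step 4. [(x - 6) + 6 = -4 or 4] subtract 6: x sits inside (… + 6). So sub: x - 6 = -10 or -2.
Step 5. [x - 6 = -10 or -2] peel the -6: add 6 from each side ⇒ sub: x = -4 or 4.

Answer: x ∈ {-4, 4}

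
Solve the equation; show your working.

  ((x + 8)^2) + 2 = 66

Step 1. [((x + 8)^2) + 2 = 66] peel the +2: subtract 2 from each side ⇒ sub: (x + 8)^2 = 64.
Step 2. [(x + 8)^2 = 64] LHS squared, RHS 64 ≥ 0: apply √ (±), so sqrt: x + 8 = 8 or -8.
Step 3. [x + 8 = 8 or -8] peel the +8: subtract 8 from each side, so sub: x = 0 or -16.

Answer: x ∈ {-16, 0}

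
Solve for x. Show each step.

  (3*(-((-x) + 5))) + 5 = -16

Step 1. [(3*(-((-x) + 5))) + 5 = -16] 5 comes off first (subtract 5). So sub: 3*(-((-x) + 5)) = -21.
Step 2. [3*(-((-x) + 5)) = -21] leading coefficient 3: divide by 3 ⇒ div: -((-x) + 5) = -7.
Step 3. [-((-x) + 5) = -7] LHS negated; negate both sides, so neg: (-x) + 5 = 7.
Step 4. [(-x) + 5 = 7] peel the +5: subtract 5 from each side, so sub: -x = 2.
Step 5. [-x = 2] LHS negated; negate both sides, so neg: x = -2.

Answer: x ∈ {-2}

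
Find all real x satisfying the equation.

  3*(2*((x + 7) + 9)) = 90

Step 1. [3*(2*((x + 7) + 9)) = 90] divide by the outer 3. So div: 2*((x + 7) + 9) = 30.
Step 2. [2*((x + 7) + 9) = 30] LHS = 2·(…); ÷2 both sides ⇒ div: (x + 7) + 9 = 15.
Step 3. [(x + 7) + 9 = 15] peel the +9: subtract 9 from each side, so sub: x + 7 = 6.
Step 4. [x + 7 = 6] peel the +7: subtract 7 from each side. So sub: x = -1.

Answer: x ∈ {-1}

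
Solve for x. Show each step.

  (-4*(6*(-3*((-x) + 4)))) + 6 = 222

Step 1. [(-4*(6*(-3*((-x) + 4)))) + 6 = 222] subtract 6: x sits inside (… + 6), so sub: -4*(6*(-3*((-x) + 4))) = 216.
Step 2. [-4*(6*(-3*((-x) + 4))) = 216] leading coefficient -4: divide by -4 ⇒ div: 6*(-3*((-x) + 4)) = -54.
Step 3. [6*(-3*((-x) + 4)) = -54] leading coefficient 6: divide by 6, so div: -3*((-x) + 4) = -9.
Step 4. [-3*((-x) + 4) = -9] LHS = -3·(…); ÷-3 both sides. So div: (-x) + 4 = 3.
Step 5. [(-x) + 4 = 3] subtract 4: x sits inside (… + 4) ⇒ sub: -x = -1.
Step 6. [-x = -1] flip signs both sides. So neg: x = 1.

Answer: x ∈ {1}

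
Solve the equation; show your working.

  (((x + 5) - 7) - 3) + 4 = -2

Step 1. [(((x + 5) - 7) - 3) + 4 = -2] 4 comes off first (subtract 4) ⇒ sub: ((x + 5) - 7) - 3 = -6.
Step 2. [((x + 5) - 7) - 3 = -6] -3 is outermost — add 3 both sides ⇒ sub: (x + 5) - 7 = -3.
Step 3. [(x + 5) - 7 = -3] 7 comes off first (add 7). So sub: x + 5 = 4.
Step 4. [x + 5 = 4] the outer +5 inverts by subtracting 5. So sub: x = -1.

Answer: x ∈ {-1}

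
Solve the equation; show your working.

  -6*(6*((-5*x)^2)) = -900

Step 1. [-6*(6*((-5*x)^2)) = -900] -6 out front; divide by -6. So div: 6*((-5*x)^2) = 150.
Step 2. [6*((-5*x)^2) = 150] divide by the outer 6, so div: (-5*x)^2 = 25.
Step 3. [(-5*x)^2 = 25] √ both sides: 25 ≥ 0 gives two branches, so sqrt: -5*x = 5 or -5.
Step 4. [-5*x = 5 or -5] -5·(inner) — divide through by -5 ⇒ div: x = -1 or 1.

Answer: x ∈ {-1, 1}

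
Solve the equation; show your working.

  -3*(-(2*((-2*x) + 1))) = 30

Step 1. [-3*(-(2*((-2*x) + 1))) = 30] -3 out front; divide by -3. So div: -(2*((-2*x) + 1)) = -10.
Step 2. [-(2*((-2*x) + 1)) = -10] LHS negated; negate both sides, so neg: 2*((-2*x) + 1) = 10.
Step 3. [2*((-2*x) + 1) = 10] 2·(inner) — divide through by 2 ⇒ div: (-2*x) + 1 = 5.
Step 4. [(-2*x) + 1 = 5] the outer +1 inverts by subtracting 1. So sub: -2*x = 4.
Step 5. [-2*x = 4] -2·(inner) — divide through by -2 ⇒ div: x = -2.

Answer: x ∈ {-2}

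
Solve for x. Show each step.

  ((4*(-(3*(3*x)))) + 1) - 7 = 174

Step 1. [((4*(-(3*(3*x)))) + 1) - 7 = 174] peel the -7: add 7 from each side, so sub: (4*(-(3*(3*x)))) + 1 = 181.
Step 2. [(4*(-(3*(3*x)))) + 1 = 181] 1 comes off first (subtract 1), so sub: 4*(-(3*(3*x))) = 180.
Step 3. [4*(-(3*(3*x))) = 180] LHS = 4·(…); ÷4 both sides ⇒ div: -(3*(3*x)) = 45.
Step 4. [-(3*(3*x)) = 45] leading − — multiply by −1. So neg: 3*(3*x) = -45.
Step 5. [3*(3*x) = -45] 3·(inner) — divide through by 3, so div: 3*x = -15.
Step 6. [3*x = -15] divide by the outer 3. So div: x = -5.

Answer: x ∈ {-5}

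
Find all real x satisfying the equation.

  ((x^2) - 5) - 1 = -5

Step 1. [((x^2) - 5) - 1 = -5] -1 is outermost — add 1 both sides ⇒ sub: (x^2) - 5 = -4.
Step 2. [(x^2) - 5 = -4] peel the -5: add 5 from each side ⇒ sub: x^2 = 1.
Step 3. [x^2 = 1] √ both sides: 1 ≥ 0 gives two branches, so sqrt: x = 1 or -1.

Answer: x ∈ {-1, 1}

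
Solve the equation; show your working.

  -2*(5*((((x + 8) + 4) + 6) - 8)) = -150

Step 1. [-2*(5*((((x + 8) + 4) + 6) - 8)) = -150] leading coefficient -2: divide by -2. So div: 5*((((x + 8) + 4) + 6) - 8) = 75.
Step 2. [5*((((x + 8) + 4) + 6) - 8) = 75] LHS = 5·(…); ÷5 both sides ⇒ div: (((x + 8) + 4) + 6) - 8 = 15.
Step 3. [(((x + 8) + 4) + 6) - 8 = 15] peel the -8: add 8 from each side ⇒ sub: ((x + 8) + 4) + 6 = 23.
Step 4. [((x + 8) + 4) + 6 = 23] subtract 6: x sits inside (… + 6). So sub: (x + 8) + 4 = 17.
Step 5. [(x + 8) + 4 = 17] +4 is outermost — subtract 4 both sides, so sub: x + 8 = 13.
Step 6. [x + 8 = 13] +8 is outermost — subtract 8 both sides. So sub: x = 5.

Answer: x ∈ {5}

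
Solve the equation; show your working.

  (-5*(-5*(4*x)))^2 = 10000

Step 1. [(-5*(-5*(4*x)))^2 = 10000] LHS squared, RHS 10000 ≥ 0: apply √ (±). So sqrt: -5*(-5*(4*x)) = 100 or -100.
Step 2. [-5*(-5*(4*x)) = 100 or -100] leading coefficient -5: divide by -5. So div: -5*(4*x) = -20 or 20.
Step 3. [-5*(4*x) = -20 or 20] -5 out front; divide by -5. So div: 4*x = 4 or -4.
Step 4. [4*x = 4 or -4] 4·(inner) — divide through by 4. So div: x = 1 or -1.

Answer: x ∈ {-1, 1}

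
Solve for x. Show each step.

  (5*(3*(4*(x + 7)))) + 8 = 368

Step 1. [(5*(3*(4*(x + 7)))) + 8 = 368] the outer +8 inverts by subtracting 8 ⇒ sub: 5*(3*(4*(x + 7))) = 360.
Step 2. [5*(3*(4*(x + 7))) = 360] LHS = 5·(…); ÷5 both sides, so div: 3*(4*(x + 7)) = 72.
Step 3. [3*(4*(x + 7)) = 72] 3 out front; divide by 3 ⇒ div: 4*(x + 7) = 24.
Step 4. [4*(x + 7) = 24] leading coefficient 4: divide by 4. So div: x + 7 = 6.
Step 5. [x + 7 = 6] peel the +7: subtract 7 from each side ⇒ sub: x = -1.

Answer: x ∈ {-1}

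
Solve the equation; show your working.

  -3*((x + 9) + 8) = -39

Step 1. [-3*((x + 9) + 8) = -39] -3·(inner) — divide through by -3 ⇒ div: (x + 9) + 8 = 13.
Step 2. [(x + 9) + 8 = 13] 8 comes off first (subtract 8). So sub: x + 9 = 5.
Step 3. [x + 9 = 5] +9 is outermost — subtract 9 both sides ⇒ sub: x = -4.

Answer: x ∈ {-4}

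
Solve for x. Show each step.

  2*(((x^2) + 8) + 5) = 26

Step 1. [2*(((x^2) + 8) + 5) = 26] LHS = 2·(…); ÷2 both sides, so div: ((x^2) + 8) + 5 = 13.
Step 2. [((x^2) + 8) + 5 = 13] the outer +5 inverts by subtracting 5 ⇒ sub: (x^2) + 8 = 8.
Step 3. [(x^2) + 8 = 8] peel the +8: subtract 8 from each side ⇒ sub: x^2 = 0.
Step 4. [x^2 = 0] LHS squared, RHS 0 ≥ 0: apply √ (±), so sqrt: x = 0.

Answer: x ∈ {0}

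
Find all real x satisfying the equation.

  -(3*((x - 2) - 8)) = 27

Step 1. [-(3*((x - 2) - 8)) = 27] LHS negated; negate both sides ⇒ neg: 3*((x - 2) - 8) = -27.
Step 2. [3*((x - 2) - 8) = -27] LHS = 3·(…); ÷3 both sides, so div: (x - 2) - 8 = -9.
Step 3. [(x - 2) - 8 = -9] the outer -8 inverts by adding 8 ⇒ sub: x - 2 = -1.
Step 4. [x - 2 = -1] the outer -2 inverts by adding 2 ⇒ sub: x = 1.

Answer: x ∈ {1}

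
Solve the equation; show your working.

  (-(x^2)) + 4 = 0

Step 1. [(-(x^2)) + 4 = 0] the outer +4 inverts by subtracting 4. So sub: -(x^2) = -4.
Step 2. [-(x^2) = -4] LHS negated; negate both sides ⇒ neg: x^2 = 4.
Step 3. [x^2 = 4] √ both sides: 4 ≥ 0 gives two branches ⇒ sqrt: x = 2 or -2.

Answer: x ∈ {-2, 2}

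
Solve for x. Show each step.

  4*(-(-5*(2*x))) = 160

Step 1. [4*(-(-5*(2*x))) = 160] divide by the outer 4 ⇒ div: -(-5*(2*x)) = 40.
Step 2. [-(-5*(2*x)) = 40] leading − — multiply by −1, so neg: -5*(2*x) = -40.
Step 3. [-5*(2*x) = -40] -5 out front; divide by -5. So div: 2*x = 8.
Step 4. [2*x = 8] LHS = 2·(…); ÷2 both sides ⇒ div: x = 4.

Answer: x ∈ {4}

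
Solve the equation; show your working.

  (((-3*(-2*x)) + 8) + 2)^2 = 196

Step 1. [(((-3*(-2*x)) + 8) + 2)^2 = 196] 196 ≥ 0, LHS is (·)² — take ±√. So sqrt: ((-3*(-2*x)) + 8) + 2 = 14 or -14.
Step 2. [((-3*(-2*x)) + 8) + 2 = 14 or -14] 2 comes off first (subtract 2) ⇒ sub: (-3*(-2*x)) + 8 = 12 or -16.
Step 3. [(-3*(-2*x)) + 8 = 12 or -16] peel the +8: subtract 8 from each side. So sub: -3*(-2*x) = 4 or -24.
Step 4. [-3*(-2*x) = 4 or -24] -3·(inner) — divide through by -3. So div: -2*x = -4/3 or 8.
Step 5. [-2*x = -4/3 or 8] leading coefficient -2: divide by -2 ⇒ div: x = 2/3 or -4.

Answer: x ∈ {-4, 2/3}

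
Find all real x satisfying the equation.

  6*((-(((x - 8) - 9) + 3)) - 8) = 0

Step 1. [6*((-(((x - 8) - 9) + 3)) - 8) = 0] LHS = 6·(…); ÷6 both sides ⇒ div: (-(((x - 8) - 9) + 3)) - 8 = 0.
Step 2. [(-(((x - 8) - 9) + 3)) - 8 = 0] the outer -8 inverts by adding 8, so sub: -(((x - 8) - 9) + 3) = 8.
Step 3. [-(((x - 8) - 9) + 3) = 8] LHS negated; negate both sides, so neg: ((x - 8) - 9) + 3 = -8.
Step 4. [((x - 8) - 9) + 3 = -8] peel the +3: subtract 3 from each side, so sub: (x - 8) - 9 = -11.
Step 5. [(x - 8) - 9 = -11] -9 is outermost — add 9 both sides ⇒ sub: x - 8 = -2.
Step 6. [x - 8 = -2] -8 is outermost — add 8 both sides ⇒ sub: x = 6.

Answer: x ∈ {6}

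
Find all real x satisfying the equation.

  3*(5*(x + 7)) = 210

Step 1. [3*(5*(x + 7)) = 210] divide by the outer 3, so div: 5*(x + 7) = 70.
Step 2. [5*(x + 7) = 70] 5·(inner) — divide through by 5 ⇒ div: x + 7 = 14.
Step 3. [x + 7 = 14] +7 is outermost — subtract 7 both sides, so sub: x = 7.

Answer: x ∈ {7}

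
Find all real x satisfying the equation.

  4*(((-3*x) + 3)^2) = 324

Step 1. [4*(((-3*x) + 3)^2) = 324] divide by the outer 4, so div: ((-3*x) + 3)^2 = 81.
Step 2. [((-3*x) + 3)^2 = 81] 81 ≥ 0, LHS is (·)² — take ±√. So sqrt: (-3*x) + 3 = 9 or -9.
Step 3. [(-3*x) + 3 = 9 or -9] subtract 3: x sits inside (… + 3). So sub: -3*x = 6 or -12.
Step 4. [-3*x = 6 or -12] divide by the outer -3 ⇒ div: x = -2 or 4.

Answer: x ∈ {-2, 4}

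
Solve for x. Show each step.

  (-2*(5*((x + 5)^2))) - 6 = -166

Step 1. [(-2*(5*((x + 5)^2))) - 6 = -166] -2 divides every term; factor it out ⇒ factor: (5*((x + 5)^2)) + 3 = 83.
Step 2. [(5*((x + 5)^2)) + 3 = 83] peel the +3: subtract 3 from each side, so sub: 5*((x + 5)^2) = 80.
Step 3. [5*((x + 5)^2) = 80] 5·(inner) — divide through by 5, so div: (x + 5)^2 = 16.
Step 4. [(x + 5)^2 = 16] LHS squared, RHS 16 ≥ 0: apply √ (±) ⇒ sqrt: x + 5 = 4 or -4.
Step 5. [x + 5 = 4 or -4] 5 comes off first (subtract 5) ⇒ sub: x = -1 or -9.

Answer: x ∈ {-9, -1}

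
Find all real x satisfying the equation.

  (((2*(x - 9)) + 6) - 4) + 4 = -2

Step 1. [(((2*(x - 9)) + 6) - 4) + 4 = -2] +4 is outermost — subtract 4 both sides. So sub: ((2*(x - 9)) + 6) - 4 = -6.
Step 2. [((2*(x - 9)) + 6) - 4 = -6] -4 is outermost — add 4 both sides. So sub: (2*(x - 9)) + 6 = -2.
Step 3. [(2*(x - 9)) + 6 = -2] 2 | LHS and 2 | -2: pull 2 out, so factor: (x - 9) + 3 = -1.
Step 4. [(x - 9) + 3 = -1] peel the +3: subtract 3 from each side ⇒ sub: x - 9 = -4.
Step 5. [x - 9 = -4] 9 comes off first (add 9) ⇒ sub: x = 5.

Answer: x ∈ {5}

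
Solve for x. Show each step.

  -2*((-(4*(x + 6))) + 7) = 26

Step 1. [-2*((-(4*(x + 6))) + 7) = 26] -2·(inner) — divide through by -2, so div: (-(4*(x + 6))) + 7 = -13.
Step 2. [(-(4*(x + 6))) + 7 = -13] the outer +7 inverts by subtracting 7 ⇒ sub: -(4*(x + 6)) = -20.
Step 3. [-(4*(x + 6)) = -20] LHS negated; negate both sides. So neg: 4*(x + 6) = 20.
Step 4. [4*(x + 6) = 20] divide by the outer 4. So div: x + 6 = 5.
Step 5. [x + 6 = 5] the outer +6 inverts by subtracting 6, so sub: x = -1.

Answer: x ∈ {-1}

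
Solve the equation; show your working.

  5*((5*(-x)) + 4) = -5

Step 1. [5*((5*(-x)) + 4) = -5] leading coefficient 5: divide by 5, so div: (5*(-x)) + 4 = -1.
Step 2. [(5*(-x)) + 4 = -1] the outer +4 inverts by subtracting 4. So sub: 5*(-x) = -5.
Step 3. [5*(-x) = -5] LHS = 5·(…); ÷5 both sides, so div: -x = -1.
Step 4. [-x = -1] flip signs both sides ⇒ neg: x = 1.

Answer: x ∈ {1}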